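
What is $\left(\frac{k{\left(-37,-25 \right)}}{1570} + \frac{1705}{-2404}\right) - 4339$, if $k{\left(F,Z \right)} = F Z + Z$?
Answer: $- \frac{1637711417}{377428} \approx -4339.1$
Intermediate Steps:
$k{\left(F,Z \right)} = Z + F Z$
$\left(\frac{k{\left(-37,-25 \right)}}{1570} + \frac{1705}{-2404}\right) - 4339 = \left(\frac{\left(-25\right) \left(1 - 37\right)}{1570} + \frac{1705}{-2404}\right) - 4339 = \left(\left(-25\right) \left(-36\right) \frac{1}{1570} + 1705 \left(- \frac{1}{2404}\right)\right) - 4339 = \left(900 \cdot \frac{1}{1570} - \frac{1705}{2404}\right) - 4339 = \left(\frac{90}{157} - \frac{1705}{2404}\right) - 4339 = - \frac{51325}{377428} - 4339 = - \frac{1637711417}{377428}$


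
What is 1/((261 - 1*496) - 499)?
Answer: -1/734 ≈ -0.0013624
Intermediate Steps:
1/((261 - 1*496) - 499) = 1/((261 - 496) - 499) = 1/(-235 - 499) = 1/(-734) = -1/734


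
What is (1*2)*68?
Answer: 136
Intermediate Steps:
(1*2)*68 = 2*68 = 136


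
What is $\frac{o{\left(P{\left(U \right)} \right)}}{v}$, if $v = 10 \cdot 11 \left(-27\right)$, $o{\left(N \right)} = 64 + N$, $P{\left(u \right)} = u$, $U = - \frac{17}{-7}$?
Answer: $- \frac{31}{1386} \approx -0.022367$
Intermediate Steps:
$U = \frac{17}{7}$ ($U = \left(-17\right) \left(- \frac{1}{7}\right) = \frac{17}{7} \approx 2.4286$)
$v = -2970$ ($v = 110 \left(-27\right) = -2970$)
$\frac{o{\left(P{\left(U \right)} \right)}}{v} = \frac{64 + \frac{17}{7}}{-2970} = \frac{465}{7} \left(- \frac{1}{2970}\right) = - \frac{31}{1386}$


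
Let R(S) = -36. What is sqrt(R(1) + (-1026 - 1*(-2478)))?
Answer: 2*sqrt(354) ≈ 37.630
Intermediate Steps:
sqrt(R(1) + (-1026 - 1*(-2478))) = sqrt(-36 + (-1026 - 1*(-2478))) = sqrt(-36 + (-1026 + 2478)) = sqrt(-36 + 1452) = sqrt(1416) = 2*sqrt(354)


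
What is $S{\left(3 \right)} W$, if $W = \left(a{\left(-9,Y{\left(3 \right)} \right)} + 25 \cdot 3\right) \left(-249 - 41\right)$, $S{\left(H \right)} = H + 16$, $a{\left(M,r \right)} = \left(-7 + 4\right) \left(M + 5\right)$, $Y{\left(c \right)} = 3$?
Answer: $-479370$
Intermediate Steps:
$a{\left(M,r \right)} = -15 - 3 M$ ($a{\left(M,r \right)} = - 3 \left(5 + M\right) = -15 - 3 M$)
$S{\left(H \right)} = 16 + H$
$W = -25230$ ($W = \left(\left(-15 - -27\right) + 25 \cdot 3\right) \left(-249 - 41\right) = \left(\left(-15 + 27\right) + 75\right) \left(-290\right) = \left(12 + 75\right) \left(-290\right) = 87 \left(-290\right) = -25230$)
$S{\left(3 \right)} W = \left(16 + 3\right) \left(-25230\right) = 19 \left(-25230\right) = -479370$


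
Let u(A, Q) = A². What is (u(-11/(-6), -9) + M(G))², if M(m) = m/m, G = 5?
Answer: 24649/1296 ≈ 19.019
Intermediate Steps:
M(m) = 1
(u(-11/(-6), -9) + M(G))² = ((-11/(-6))² + 1)² = ((-11*(-⅙))² + 1)² = ((11/6)² + 1)² = (121/36 + 1)² = (157/36)² = 24649/1296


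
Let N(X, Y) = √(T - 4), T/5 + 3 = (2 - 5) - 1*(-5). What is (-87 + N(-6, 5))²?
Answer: 7560 - 522*I ≈ 7560.0 - 522.0*I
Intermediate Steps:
T = -5 (T = -15 + 5*((2 - 5) - 1*(-5)) = -15 + 5*(-3 + 5) = -15 + 5*2 = -15 + 10 = -5)
N(X, Y) = 3*I (N(X, Y) = √(-5 - 4) = √(-9) = 3*I)
(-87 + N(-6, 5))² = (-87 + 3*I)²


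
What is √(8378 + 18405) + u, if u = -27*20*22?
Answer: -11880 + √26783 ≈ -11716.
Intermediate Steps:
u = -11880 (u = -540*22 = -11880)
√(8378 + 18405) + u = √(8378 + 18405) - 11880 = √26783 - 11880 = -11880 + √26783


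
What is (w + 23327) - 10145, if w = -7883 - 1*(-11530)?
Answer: 16829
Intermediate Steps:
w = 3647 (w = -7883 + 11530 = 3647)
(w + 23327) - 10145 = (3647 + 23327) - 10145 = 26974 - 10145 = 16829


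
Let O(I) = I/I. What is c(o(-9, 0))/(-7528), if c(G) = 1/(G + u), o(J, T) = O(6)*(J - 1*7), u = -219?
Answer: 1/1769080 ≈ 5.6527e-7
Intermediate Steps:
O(I) = 1
o(J, T) = -7 + J (o(J, T) = 1*(J - 1*7) = 1*(J - 7) = 1*(-7 + J) = -7 + J)
c(G) = 1/(-219 + G) (c(G) = 1/(G - 219) = 1/(-219 + G))
c(o(-9, 0))/(-7528) = 1/(-219 + (-7 - 9)*(-7528)) = -1/7528/(-219 - 16) = -1/7528/(-235) = -1/235*(-1/7528) = 1/1769080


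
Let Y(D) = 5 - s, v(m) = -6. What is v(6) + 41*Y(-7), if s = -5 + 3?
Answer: 281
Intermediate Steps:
s = -2
Y(D) = 7 (Y(D) = 5 - 1*(-2) = 5 + 2 = 7)
v(6) + 41*Y(-7) = -6 + 41*7 = -6 + 287 = 281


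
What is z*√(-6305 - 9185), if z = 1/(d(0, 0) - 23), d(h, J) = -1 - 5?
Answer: -I*√15490/29 ≈ -4.2917*I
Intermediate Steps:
d(h, J) = -6
z = -1/29 (z = 1/(-6 - 23) = 1/(-29) = -1/29 ≈ -0.034483)
z*√(-6305 - 9185) = -√(-6305 - 9185)/29 = -I*√15490/29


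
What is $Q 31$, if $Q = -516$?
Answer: $-15996$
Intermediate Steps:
$Q 31 = \left(-516\right) 31 = -15996$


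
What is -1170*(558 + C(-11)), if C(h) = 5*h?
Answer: -588510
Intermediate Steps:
-1170*(558 + C(-11)) = -1170*(558 + 5*(-11)) = -1170*(558 - 55) = -1170*503 = -588510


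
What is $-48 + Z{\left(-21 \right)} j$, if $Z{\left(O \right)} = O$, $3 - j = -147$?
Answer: $-3198$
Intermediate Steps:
$j = 150$ ($j = 3 - -147 = 3 + 147 = 150$)
$-48 + Z{\left(-21 \right)} j = -48 - 3150 = -3198$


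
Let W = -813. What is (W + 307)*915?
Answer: -462990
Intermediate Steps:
(W + 307)*915 = (-813 + 307)*915 = -506*915 = -462990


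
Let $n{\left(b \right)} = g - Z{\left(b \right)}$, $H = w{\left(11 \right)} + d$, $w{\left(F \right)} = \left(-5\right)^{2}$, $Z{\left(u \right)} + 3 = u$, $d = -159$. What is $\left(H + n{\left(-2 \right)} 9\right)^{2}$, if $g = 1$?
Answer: $6400$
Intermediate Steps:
$Z{\left(u \right)} = -3 + u$
$w{\left(F \right)} = 25$
$H = -134$ ($H = 25 - 159 = -134$)
$n{\left(b \right)} = 4 - b$ ($n{\left(b \right)} = 1 - \left(-3 + b\right) = 4 - b$)
$\left(H + n{\left(-2 \right)} 9\right)^{2} = \left(-134 + \left(4 - -2\right) 9\right)^{2} = \left(-134 + \left(4 + 2\right) 9\right)^{2} = \left(-134 + 6 \cdot 9\right)^{2} = \left(-134 + 54\right)^{2} = \left(-80\right)^{2} = 6400$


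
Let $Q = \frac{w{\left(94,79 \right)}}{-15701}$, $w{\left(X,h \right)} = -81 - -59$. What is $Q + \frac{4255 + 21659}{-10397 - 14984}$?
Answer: $- \frac{406317332}{398507081} \approx -1.0196$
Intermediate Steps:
$w{\left(X,h \right)} = -22$ ($w{\left(X,h \right)} = -81 + 59 = -22$)
$Q = \frac{22}{15701}$ ($Q = - \frac{22}{-15701} = \left(-22\right) \left(- \frac{1}{15701}\right) = \frac{22}{15701} \approx 0.0014012$)
$Q + \frac{4255 + 21659}{-10397 - 14984} = \frac{22}{15701} + \frac{4255 + 21659}{-10397 - 14984} = \frac{22}{15701} + \frac{25914}{-25381} = \frac{22}{15701} + 25914 \left(- \frac{1}{25381}\right) = \frac{22}{15701} - \frac{25914}{25381} = - \frac{406317332}{398507081}$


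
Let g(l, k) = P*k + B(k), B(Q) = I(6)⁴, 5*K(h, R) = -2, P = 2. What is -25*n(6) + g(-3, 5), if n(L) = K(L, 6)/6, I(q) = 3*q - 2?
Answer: 196643/3 ≈ 65548.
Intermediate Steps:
K(h, R) = -⅖ (K(h, R) = (⅕)*(-2) = -⅖)
I(q) = -2 + 3*q
B(Q) = 65536 (B(Q) = (-2 + 3*6)⁴ = (-2 + 18)⁴ = 16⁴ = 65536)
g(l, k) = 65536 + 2*k (g(l, k) = 2*k + 65536 = 65536 + 2*k)
n(L) = -1/15 (n(L) = -⅖/6 = -⅖*⅙ = -1/15)
-25*n(6) + g(-3, 5) = -25*(-1/15) + (65536 + 2*5) = 5/3 + (65536 + 10) = 5/3 + 65546 = 196643/3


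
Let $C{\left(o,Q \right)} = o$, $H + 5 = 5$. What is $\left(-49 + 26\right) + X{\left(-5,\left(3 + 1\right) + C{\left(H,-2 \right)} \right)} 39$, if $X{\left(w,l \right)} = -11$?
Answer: $-452$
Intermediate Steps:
$H = 0$ ($H = -5 + 5 = 0$)
$\left(-49 + 26\right) + X{\left(-5,\left(3 + 1\right) + C{\left(H,-2 \right)} \right)} 39 = \left(-49 + 26\right) - 429 = -23 - 429 = -452$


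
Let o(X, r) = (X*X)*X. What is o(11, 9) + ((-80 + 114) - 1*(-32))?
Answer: 1397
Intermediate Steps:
o(X, r) = X³ (o(X, r) = X²*X = X³)
o(11, 9) + ((-80 + 114) - 1*(-32)) = 11³ + ((-80 + 114) - 1*(-32)) = 1331 + (34 + 32) = 1331 + 66 = 1397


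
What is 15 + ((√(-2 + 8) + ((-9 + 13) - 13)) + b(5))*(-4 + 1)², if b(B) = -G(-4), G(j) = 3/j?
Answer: -237/4 + 9*√6 ≈ -37.205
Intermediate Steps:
b(B) = ¾ (b(B) = -3/(-4) = -3*(-1)/4 = -1*(-¾) = ¾)
15 + ((√(-2 + 8) + ((-9 + 13) - 13)) + b(5))*(-4 + 1)² = 15 + ((√(-2 + 8) + ((-9 + 13) - 13)) + ¾)*(-4 + 1)² = 15 + ((√6 + (4 - 13)) + ¾)*(-3)² = 15 + ((√6 - 9) + ¾)*9 = 15 + ((-9 + √6) + ¾)*9 = 15 + (-33/4 + √6)*9 = 15 + (-297/4 + 9*√6) = -237/4 + 9*√6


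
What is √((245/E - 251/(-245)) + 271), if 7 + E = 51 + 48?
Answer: √712017555/1610 ≈ 16.574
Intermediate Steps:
E = 92 (E = -7 + (51 + 48) = -7 + 99 = 92)
√((245/E - 251/(-245)) + 271) = √((245/92 - 251/(-245)) + 271) = √((245*(1/92) - 251*(-1/245)) + 271) = √((245/92 + 251/245) + 271) = √(83117/22540 + 271) = √(6191457/22540) = √712017555/1610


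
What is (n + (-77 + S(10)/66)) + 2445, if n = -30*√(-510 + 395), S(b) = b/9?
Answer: 703301/297 - 30*I*√115 ≈ 2368.0 - 321.71*I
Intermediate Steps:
S(b) = b/9 (S(b) = b*(⅑) = b/9)
n = -30*I*√115 ≈ -321.71*I
(n + (-77 + S(10)/66)) + 2445 = (-30*I*√115 + (-77 + ((⅑)*10)/66)) + 2445 = (-30*I*√115 + (-77 + (10/9)*(1/66))) + 2445 = (-30*I*√115 + (-77 + 5/297)) + 2445 = (-30*I*√115 - 22864/297) + 2445 = (-22864/297 - 30*I*√115) + 2445 = 703301/297 - 30*I*√115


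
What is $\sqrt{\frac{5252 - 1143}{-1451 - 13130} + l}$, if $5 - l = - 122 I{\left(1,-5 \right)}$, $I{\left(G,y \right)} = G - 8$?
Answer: $\frac{i \sqrt{3684939482}}{2083} \approx 29.142 i$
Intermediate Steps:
$I{\left(G,y \right)} = -8 + G$
$l = -849$ ($l = 5 - - 122 \left(-8 + 1\right) = 5 - \left(-122\right) \left(-7\right) = 5 - 854 = -849$)
$\sqrt{\frac{5252 - 1143}{-1451 - 13130} + l} = \sqrt{\frac{5252 - 1143}{-1451 - 13130} - 849} = \sqrt{\frac{4109}{-14581} - 849} = \sqrt{4109 \left(- \frac{1}{14581}\right) - 849} = \sqrt{- \frac{587}{2083} - 849} = \sqrt{- \frac{1769054}{2083}} = \frac{i \sqrt{3684939482}}{2083}$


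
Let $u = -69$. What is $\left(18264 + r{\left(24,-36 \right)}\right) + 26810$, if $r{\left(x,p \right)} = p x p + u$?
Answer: $76109$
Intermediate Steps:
$r{\left(x,p \right)} = -69 + x p^{2}$ ($r{\left(x,p \right)} = p x p - 69 = x p^{2} - 69 = -69 + x p^{2}$)
$\left(18264 + r{\left(24,-36 \right)}\right) + 26810 = \left(18264 - \left(69 - 24 \left(-36\right)^{2}\right)\right) + 26810 = \left(18264 + \left(-69 + 24 \cdot 1296\right)\right) + 26810 = \left(18264 + \left(-69 + 31104\right)\right) + 26810 = \left(18264 + 31035\right) + 26810 = 49299 + 26810 = 76109$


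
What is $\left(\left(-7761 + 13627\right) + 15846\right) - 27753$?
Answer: $-6041$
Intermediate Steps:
$\left(\left(-7761 + 13627\right) + 15846\right) - 27753 = \left(5866 + 15846\right) - 27753 = 21712 - 27753 = -6041$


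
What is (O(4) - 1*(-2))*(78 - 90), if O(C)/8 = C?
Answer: -408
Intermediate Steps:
O(C) = 8*C
(O(4) - 1*(-2))*(78 - 90) = (8*4 - 1*(-2))*(78 - 90) = (32 + 2)*(-12) = 34*(-12) = -408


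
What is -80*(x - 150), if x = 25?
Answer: 10000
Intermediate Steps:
-80*(x - 150) = -80*(25 - 150) = -80*(-125) = 10000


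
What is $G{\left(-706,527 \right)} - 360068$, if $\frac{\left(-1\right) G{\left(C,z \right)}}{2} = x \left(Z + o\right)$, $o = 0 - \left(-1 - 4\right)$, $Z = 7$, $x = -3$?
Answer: $-359996$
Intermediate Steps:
$o = 5$ ($o = 0 - \left(-1 - 4\right) = 0 - -5 = 0 + 5 = 5$)
$G{\left(C,z \right)} = 72$ ($G{\left(C,z \right)} = - 2 \left(- 3 \left(7 + 5\right)\right) = - 2 \left(\left(-3\right) 12\right) = \left(-2\right) \left(-36\right) = 72$)
$G{\left(-706,527 \right)} - 360068 = 72 - 360068 = -359996$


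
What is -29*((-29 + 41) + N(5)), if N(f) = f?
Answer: -493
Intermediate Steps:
-29*((-29 + 41) + N(5)) = -29*((-29 + 41) + 5) = -29*(12 + 5) = -29*17 = -493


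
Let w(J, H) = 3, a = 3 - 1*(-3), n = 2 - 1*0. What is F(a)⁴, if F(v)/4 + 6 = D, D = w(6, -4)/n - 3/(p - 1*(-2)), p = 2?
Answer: 194481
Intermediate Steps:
n = 2 (n = 2 + 0 = 2)
a = 6 (a = 3 + 3 = 6)
D = ¾ (D = 3/2 - 3/(2 - 1*(-2)) = 3*(½) - 3/(2 + 2) = 3/2 - 3/4 = 3/2 - 3*¼ = 3/2 - ¾ = ¾ ≈ 0.75000)
F(v) = -21 (F(v) = -24 + 4*(¾) = -24 + 3 = -21)
F(a)⁴ = (-21)⁴ = 194481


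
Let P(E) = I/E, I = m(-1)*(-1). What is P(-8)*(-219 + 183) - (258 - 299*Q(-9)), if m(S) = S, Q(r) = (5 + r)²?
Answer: 9061/2 ≈ 4530.5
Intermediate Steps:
I = 1 (I = -1*(-1) = 1)
P(E) = 1/E
P(-8)*(-219 + 183) - (258 - 299*Q(-9)) = (-219 + 183)/(-8) - (258 - 299*(5 - 9)²) = -⅛*(-36) - (258 - 299*(-4)²) = 9/2 - (258 - 299*16) = 9/2 - (258 - 4784) = 9/2 - 1*(-4526) = 9/2 + 4526 = 9061/2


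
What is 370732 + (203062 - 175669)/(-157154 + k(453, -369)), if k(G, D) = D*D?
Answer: 7782749483/20993 ≈ 3.7073e+5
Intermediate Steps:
k(G, D) = D²
370732 + (203062 - 175669)/(-157154 + k(453, -369)) = 370732 + (203062 - 175669)/(-157154 + (-369)²) = 370732 + 27393/(-157154 + 136161) = 370732 + 27393/(-20993) = 370732 + 27393*(-1/20993) = 370732 - 27393/20993 = 7782749483/20993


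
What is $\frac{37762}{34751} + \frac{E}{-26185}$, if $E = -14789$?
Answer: $\frac{1502730509}{909954935} \approx 1.6514$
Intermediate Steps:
$\frac{37762}{34751} + \frac{E}{-26185} = \frac{37762}{34751} - \frac{14789}{-26185} = 37762 \cdot \frac{1}{34751} - - \frac{14789}{26185} = \frac{37762}{34751} + \frac{14789}{26185} = \frac{1502730509}{909954935}$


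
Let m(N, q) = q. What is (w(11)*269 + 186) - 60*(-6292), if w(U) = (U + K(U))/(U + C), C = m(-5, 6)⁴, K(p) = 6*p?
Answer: 493682455/1307 ≈ 3.7772e+5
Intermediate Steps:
C = 1296 (C = 6⁴ = 1296)
w(U) = 7*U/(1296 + U) (w(U) = (U + 6*U)/(U + 1296) = (7*U)/(1296 + U) = 7*U/(1296 + U))
(w(11)*269 + 186) - 60*(-6292) = ((7*11/(1296 + 11))*269 + 186) - 60*(-6292) = ((7*11/1307)*269 + 186) + 377520 = ((7*11*(1/1307))*269 + 186) + 377520 = ((77/1307)*269 + 186) + 377520 = (20713/1307 + 186) + 377520 = 263815/1307 + 377520 = 493682455/1307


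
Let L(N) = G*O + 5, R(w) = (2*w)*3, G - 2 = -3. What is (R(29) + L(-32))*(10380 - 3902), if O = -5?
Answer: 1191952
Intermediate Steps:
G = -1 (G = 2 - 3 = -1)
R(w) = 6*w
L(N) = 10 (L(N) = -1*(-5) + 5 = 5 + 5 = 10)
(R(29) + L(-32))*(10380 - 3902) = (6*29 + 10)*(10380 - 3902) = (174 + 10)*6478 = 184*6478 = 1191952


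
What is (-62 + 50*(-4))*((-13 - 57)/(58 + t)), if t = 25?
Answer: 18340/83 ≈ 220.96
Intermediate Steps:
(-62 + 50*(-4))*((-13 - 57)/(58 + t)) = (-62 + 50*(-4))*((-13 - 57)/(58 + 25)) = (-62 - 200)*(-70/83) = -(-18340)/83 = -262*(-70/83) = 18340/83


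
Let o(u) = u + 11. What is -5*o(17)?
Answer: -140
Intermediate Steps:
o(u) = 11 + u
-5*o(17) = -5*(11 + 17) = -5*28 = -140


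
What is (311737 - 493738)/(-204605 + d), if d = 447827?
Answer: -60667/81074 ≈ -0.74829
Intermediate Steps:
(311737 - 493738)/(-204605 + d) = (311737 - 493738)/(-204605 + 447827) = -182001/243222 = -182001*1/243222 = -60667/81074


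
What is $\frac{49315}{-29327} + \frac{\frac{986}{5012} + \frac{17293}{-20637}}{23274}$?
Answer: $- \frac{59358759170151779}{35299316805392556} \approx -1.6816$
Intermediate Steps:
$\frac{49315}{-29327} + \frac{\frac{986}{5012} + \frac{17293}{-20637}}{23274} = 49315 \left(- \frac{1}{29327}\right) + \left(986 \cdot \frac{1}{5012} + 17293 \left(- \frac{1}{20637}\right)\right) \frac{1}{23274} = - \frac{49315}{29327} + \left(\frac{493}{2506} - \frac{17293}{20637}\right) \frac{1}{23274} = - \frac{49315}{29327} - \frac{33162217}{1203645678228} = - \frac{59358759170151779}{35299316805392556}$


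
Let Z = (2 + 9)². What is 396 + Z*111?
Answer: 13827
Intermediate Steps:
Z = 121 (Z = 11² = 121)
396 + Z*111 = 396 + 121*111 = 396 + 13431 = 13827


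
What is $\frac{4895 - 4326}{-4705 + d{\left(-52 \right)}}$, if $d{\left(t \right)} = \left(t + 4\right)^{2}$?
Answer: $- \frac{569}{2401} \approx -0.23698$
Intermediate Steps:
$d{\left(t \right)} = \left(4 + t\right)^{2}$
$\frac{4895 - 4326}{-4705 + d{\left(-52 \right)}} = \frac{4895 - 4326}{-4705 + \left(4 - 52\right)^{2}} = \frac{569}{-4705 + \left(-48\right)^{2}} = \frac{569}{-4705 + 2304} = \frac{569}{-2401} = 569 \left(- \frac{1}{2401}\right) = - \frac{569}{2401}$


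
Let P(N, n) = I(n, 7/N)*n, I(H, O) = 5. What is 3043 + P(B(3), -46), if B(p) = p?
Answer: 2813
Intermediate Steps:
P(N, n) = 5*n
3043 + P(B(3), -46) = 3043 + 5*(-46) = 3043 - 230 = 2813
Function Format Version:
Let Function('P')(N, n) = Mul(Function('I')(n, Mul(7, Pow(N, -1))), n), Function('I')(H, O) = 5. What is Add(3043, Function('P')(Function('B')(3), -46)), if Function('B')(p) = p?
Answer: 2813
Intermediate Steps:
Function('P')(N, n) = Mul(5, n)
Add(3043, Function('P')(Function('B')(3), -46)) = Add(3043, Mul(5, -46)) = Add(3043, -230) = 2813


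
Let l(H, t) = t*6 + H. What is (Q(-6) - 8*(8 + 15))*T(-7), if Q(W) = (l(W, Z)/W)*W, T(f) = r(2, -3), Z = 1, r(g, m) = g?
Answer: -368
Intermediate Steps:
l(H, t) = H + 6*t (l(H, t) = 6*t + H = H + 6*t)
T(f) = 2
Q(W) = 6 + W (Q(W) = ((W + 6*1)/W)*W = ((W + 6)/W)*W = ((6 + W)/W)*W = 6 + W)
(Q(-6) - 8*(8 + 15))*T(-7) = ((6 - 6) - 8*(8 + 15))*2 = (0 - 8*23)*2 = (0 - 1*184)*2 = (0 - 184)*2 = -184*2 = -368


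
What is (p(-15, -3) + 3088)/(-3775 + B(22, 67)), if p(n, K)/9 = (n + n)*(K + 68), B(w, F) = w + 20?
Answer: 14462/3733 ≈ 3.8741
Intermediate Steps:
B(w, F) = 20 + w
p(n, K) = 18*n*(68 + K) (p(n, K) = 9*((n + n)*(K + 68)) = 9*((2*n)*(68 + K)) = 9*(2*n*(68 + K)) = 18*n*(68 + K))
(p(-15, -3) + 3088)/(-3775 + B(22, 67)) = (18*(-15)*(68 - 3) + 3088)/(-3775 + (20 + 22)) = (18*(-15)*65 + 3088)/(-3775 + 42) = (-17550 + 3088)/(-3733) = -14462*(-1/3733) = 14462/3733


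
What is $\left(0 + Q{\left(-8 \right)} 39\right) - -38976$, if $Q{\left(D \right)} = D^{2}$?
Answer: $41472$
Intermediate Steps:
$\left(0 + Q{\left(-8 \right)} 39\right) - -38976 = \left(0 + \left(-8\right)^{2} \cdot 39\right) - -38976 = \left(0 + 64 \cdot 39\right) + 38976 = \left(0 + 2496\right) + 38976 = 2496 + 38976 = 41472$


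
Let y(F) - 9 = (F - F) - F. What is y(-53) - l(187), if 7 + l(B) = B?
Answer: -118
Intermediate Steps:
l(B) = -7 + B
y(F) = 9 - F (y(F) = 9 + ((F - F) - F) = 9 + (0 - F) = 9 - F)
y(-53) - l(187) = (9 - 1*(-53)) - (-7 + 187) = (9 + 53) - 1*180 = 62 - 180 = -118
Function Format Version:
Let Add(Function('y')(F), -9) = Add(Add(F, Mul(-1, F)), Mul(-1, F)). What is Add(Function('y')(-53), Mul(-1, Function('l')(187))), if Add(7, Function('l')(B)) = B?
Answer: -118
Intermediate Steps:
Function('l')(B) = Add(-7, B)
Function('y')(F) = Add(9, Mul(-1, F)) (Function('y')(F) = Add(9, Add(Add(F, Mul(-1, F)), Mul(-1, F))) = Add(9, Add(0, Mul(-1, F))) = Add(9, Mul(-1, F)))
Add(Function('y')(-53), Mul(-1, Function('l')(187))) = Add(Add(9, Mul(-1, -53)), Mul(-1, Add(-7, 187))) = Add(Add(9, 53), Mul(-1, 180)) = Add(62, -180) = -118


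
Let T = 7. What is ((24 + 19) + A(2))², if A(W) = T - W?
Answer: 2304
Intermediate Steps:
A(W) = 7 - W
((24 + 19) + A(2))² = ((24 + 19) + (7 - 1*2))² = (43 + (7 - 2))² = (43 + 5)² = 48² = 2304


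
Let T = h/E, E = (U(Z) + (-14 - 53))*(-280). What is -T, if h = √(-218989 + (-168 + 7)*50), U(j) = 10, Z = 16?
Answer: -I*√227039/15960 ≈ -0.029855*I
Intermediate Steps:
E = 15960 (E = (10 + (-14 - 53))*(-280) = (10 - 67)*(-280) = -57*(-280) = 15960)
h = I*√227039 (h = √(-218989 - 161*50) = √(-218989 - 8050) = √(-227039) = I*√227039 ≈ 476.49*I)
T = I*√227039/15960 (T = (I*√227039)/15960 = (I*√227039)*(1/15960) = I*√227039/15960 ≈ 0.029855*I)
-T = -I*√227039/15960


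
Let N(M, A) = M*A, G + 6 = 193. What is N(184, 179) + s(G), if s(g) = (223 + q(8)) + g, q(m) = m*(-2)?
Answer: 33330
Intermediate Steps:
G = 187 (G = -6 + 193 = 187)
q(m) = -2*m
N(M, A) = A*M
s(g) = 207 + g (s(g) = (223 - 2*8) + g = (223 - 16) + g = 207 + g)
N(184, 179) + s(G) = 179*184 + (207 + 187) = 32936 + 394 = 33330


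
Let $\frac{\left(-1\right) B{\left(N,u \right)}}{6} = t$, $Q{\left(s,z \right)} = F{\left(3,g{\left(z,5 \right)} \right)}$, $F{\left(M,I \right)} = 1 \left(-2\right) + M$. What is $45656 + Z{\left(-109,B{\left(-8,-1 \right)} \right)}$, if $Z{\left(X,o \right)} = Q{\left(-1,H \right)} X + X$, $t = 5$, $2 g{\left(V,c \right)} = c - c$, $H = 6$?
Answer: $45438$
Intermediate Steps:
$g{\left(V,c \right)} = 0$ ($g{\left(V,c \right)} = \frac{c - c}{2} = \frac{1}{2} \cdot 0 = 0$)
$F{\left(M,I \right)} = -2 + M$
$Q{\left(s,z \right)} = 1$ ($Q{\left(s,z \right)} = -2 + 3 = 1$)
$B{\left(N,u \right)} = -30$ ($B{\left(N,u \right)} = \left(-6\right) 5 = -30$)
$Z{\left(X,o \right)} = 2 X$ ($Z{\left(X,o \right)} = 1 X + X = X + X = 2 X$)
$45656 + Z{\left(-109,B{\left(-8,-1 \right)} \right)} = 45656 + 2 \left(-109\right) = 45656 - 218 = 45438$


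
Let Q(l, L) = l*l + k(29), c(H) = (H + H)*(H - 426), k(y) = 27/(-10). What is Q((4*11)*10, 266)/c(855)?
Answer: 148921/564300 ≈ 0.26390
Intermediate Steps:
k(y) = -27/10 (k(y) = 27*(-⅒) = -27/10)
c(H) = 2*H*(-426 + H) (c(H) = (2*H)*(-426 + H) = 2*H*(-426 + H))
Q(l, L) = -27/10 + l² (Q(l, L) = l*l - 27/10 = l² - 27/10 = -27/10 + l²)
Q((4*11)*10, 266)/c(855) = (-27/10 + ((4*11)*10)²)/((2*855*(-426 + 855))) = (-27/10 + (44*10)²)/((2*855*429)) = (-27/10 + 440²)/733590 = (-27/10 + 193600)*(1/733590) = (1935973/10)*(1/733590) = 148921/564300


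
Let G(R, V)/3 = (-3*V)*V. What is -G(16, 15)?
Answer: 2025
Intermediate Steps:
G(R, V) = -9*V² (G(R, V) = 3*((-3*V)*V) = 3*(-3*V²) = -9*V²)
-G(16, 15) = -(-9)*15² = -(-9)*225 = -1*(-2025) = 2025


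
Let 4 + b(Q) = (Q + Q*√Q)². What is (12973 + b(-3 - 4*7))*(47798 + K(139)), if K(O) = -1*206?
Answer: -754856712 + 91471824*I*√31 ≈ -7.5486e+8 + 5.0929e+8*I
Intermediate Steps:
K(O) = -206
b(Q) = -4 + (Q + Q^(3/2))² (b(Q) = -4 + (Q + Q*√Q)² = -4 + (Q + Q^(3/2))²)
(12973 + b(-3 - 4*7))*(47798 + K(139)) = (12973 + (-4 + ((-3 - 4*7) + (-3 - 4*7)^(3/2))²))*(47798 - 206) = (12973 + (-4 + ((-3 - 28) + (-3 - 28)^(3/2))²))*47592 = (12973 + (-4 + (-31 + (-31)^(3/2))²))*47592 = (12973 + (-4 + (-31 - 31*I*√31)²))*47592 = (12969 + (-31 - 31*I*√31)²)*47592 = 617220648 + 47592*(-31 - 31*I*√31)²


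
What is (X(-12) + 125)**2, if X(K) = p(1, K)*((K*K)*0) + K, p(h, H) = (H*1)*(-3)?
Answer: 12769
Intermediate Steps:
p(h, H) = -3*H (p(h, H) = H*(-3) = -3*H)
X(K) = K (X(K) = (-3*K)*((K*K)*0) + K = (-3*K)*(K**2*0) + K = -3*K*0 + K = 0 + K = K)
(X(-12) + 125)**2 = (-12 + 125)**2 = 113**2 = 12769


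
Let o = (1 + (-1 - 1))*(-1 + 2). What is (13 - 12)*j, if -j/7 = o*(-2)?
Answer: -14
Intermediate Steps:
o = -1 (o = (1 - 2)*1 = -1*1 = -1)
j = -14 (j = -(-7)*(-2) = -7*2 = -14)
(13 - 12)*j = (13 - 12)*(-14) = 1*(-14) = -14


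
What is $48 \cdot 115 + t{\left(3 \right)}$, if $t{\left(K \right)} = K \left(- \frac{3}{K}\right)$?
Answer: $5517$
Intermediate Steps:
$t{\left(K \right)} = -3$
$48 \cdot 115 + t{\left(3 \right)} = 48 \cdot 115 - 3 = 5520 - 3 = 5517$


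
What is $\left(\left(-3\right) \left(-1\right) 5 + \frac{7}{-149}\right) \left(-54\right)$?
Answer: $- \frac{120312}{149} \approx -807.46$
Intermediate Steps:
$\left(\left(-3\right) \left(-1\right) 5 + \frac{7}{-149}\right) \left(-54\right) = \left(3 \cdot 5 + 7 \left(- \frac{1}{149}\right)\right) \left(-54\right) = \left(15 - \frac{7}{149}\right) \left(-54\right) = \frac{2228}{149} \left(-54\right) = - \frac{120312}{149}$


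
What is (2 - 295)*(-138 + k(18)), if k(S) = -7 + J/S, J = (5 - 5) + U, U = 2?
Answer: 382072/9 ≈ 42452.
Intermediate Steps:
J = 2 (J = (5 - 5) + 2 = 0 + 2 = 2)
k(S) = -7 + 2/S
(2 - 295)*(-138 + k(18)) = (2 - 295)*(-138 + (-7 + 2/18)) = -293*(-138 + (-7 + 2*(1/18))) = -293*(-138 + (-7 + ⅑)) = -293*(-138 - 62/9) = -293*(-1304/9) = 382072/9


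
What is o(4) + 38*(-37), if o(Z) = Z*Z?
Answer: -1390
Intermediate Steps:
o(Z) = Z**2
o(4) + 38*(-37) = 4**2 + 38*(-37) = 16 - 1406 = -1390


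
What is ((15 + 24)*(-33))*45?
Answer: -57915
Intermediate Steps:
((15 + 24)*(-33))*45 = (39*(-33))*45 = -1287*45 = -57915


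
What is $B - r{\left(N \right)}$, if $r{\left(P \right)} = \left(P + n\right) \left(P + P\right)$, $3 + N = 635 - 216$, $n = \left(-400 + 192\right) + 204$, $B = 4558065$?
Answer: $4215281$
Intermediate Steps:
$n = -4$ ($n = -208 + 204 = -4$)
$N = 416$ ($N = -3 + \left(635 - 216\right) = -3 + 419 = 416$)
$r{\left(P \right)} = 2 P \left(-4 + P\right)$ ($r{\left(P \right)} = \left(P - 4\right) \left(P + P\right) = \left(-4 + P\right) 2 P = 2 P \left(-4 + P\right)$)
$B - r{\left(N \right)} = 4558065 - 2 \cdot 416 \left(-4 + 416\right) = 4558065 - 2 \cdot 416 \cdot 412 = 4558065 - 342784 = 4215281$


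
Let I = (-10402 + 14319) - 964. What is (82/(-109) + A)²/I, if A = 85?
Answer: 84327489/35084593 ≈ 2.4035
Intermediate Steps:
I = 2953 (I = 3917 - 964 = 2953)
(82/(-109) + A)²/I = (82/(-109) + 85)²/2953 = (82*(-1/109) + 85)²*(1/2953) = (-82/109 + 85)²*(1/2953) = (9183/109)²*(1/2953) = (84327489/11881)*(1/2953) = 84327489/35084593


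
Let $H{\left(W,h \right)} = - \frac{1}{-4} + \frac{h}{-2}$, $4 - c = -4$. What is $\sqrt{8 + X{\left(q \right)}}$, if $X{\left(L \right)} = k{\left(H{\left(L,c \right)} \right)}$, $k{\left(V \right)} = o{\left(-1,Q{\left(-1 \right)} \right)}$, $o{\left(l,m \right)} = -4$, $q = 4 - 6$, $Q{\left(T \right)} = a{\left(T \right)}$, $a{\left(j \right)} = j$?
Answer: $2$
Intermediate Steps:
$c = 8$ ($c = 4 - -4 = 4 + 4 = 8$)
$Q{\left(T \right)} = T$
$q = -2$
$H{\left(W,h \right)} = \frac{1}{4} - \frac{h}{2}$ ($H{\left(W,h \right)} = \left(-1\right) \left(- \frac{1}{4}\right) + h \left(- \frac{1}{2}\right) = \frac{1}{4} - \frac{h}{2}$)
$k{\left(V \right)} = -4$
$X{\left(L \right)} = -4$
$\sqrt{8 + X{\left(q \right)}} = \sqrt{8 - 4} = \sqrt{4} = 2$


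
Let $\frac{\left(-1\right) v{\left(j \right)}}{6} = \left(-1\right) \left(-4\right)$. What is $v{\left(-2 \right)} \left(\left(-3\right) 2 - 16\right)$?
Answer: $528$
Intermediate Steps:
$v{\left(j \right)} = -24$ ($v{\left(j \right)} = - 6 \left(\left(-1\right) \left(-4\right)\right) = \left(-6\right) 4 = -24$)
$v{\left(-2 \right)} \left(\left(-3\right) 2 - 16\right) = - 24 \left(\left(-3\right) 2 - 16\right) = - 24 \left(-6 - 16\right) = \left(-24\right) \left(-22\right) = 528$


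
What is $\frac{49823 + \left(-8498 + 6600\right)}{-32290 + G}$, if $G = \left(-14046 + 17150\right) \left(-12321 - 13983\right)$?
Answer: $- \frac{47925}{81679906} \approx -0.00058674$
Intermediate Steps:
$G = -81647616$ ($G = 3104 \left(-26304\right) = -81647616$)
$\frac{49823 + \left(-8498 + 6600\right)}{-32290 + G} = \frac{49823 + \left(-8498 + 6600\right)}{-32290 - 81647616} = \frac{49823 - 1898}{-81679906} = 47925 \left(- \frac{1}{81679906}\right) = - \frac{47925}{81679906}$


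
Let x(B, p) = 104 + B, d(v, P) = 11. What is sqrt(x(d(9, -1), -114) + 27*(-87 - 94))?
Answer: 2*I*sqrt(1193) ≈ 69.08*I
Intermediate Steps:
sqrt(x(d(9, -1), -114) + 27*(-87 - 94)) = sqrt((104 + 11) + 27*(-87 - 94)) = sqrt(115 + 27*(-181)) = sqrt(115 - 4887) = sqrt(-4772) = 2*I*sqrt(1193)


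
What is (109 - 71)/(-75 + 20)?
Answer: -38/55 ≈ -0.69091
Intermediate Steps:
(109 - 71)/(-75 + 20) = 38/(-55) = -1/55*38 = -38/55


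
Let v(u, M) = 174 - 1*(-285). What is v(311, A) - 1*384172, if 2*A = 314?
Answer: -383713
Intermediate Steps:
A = 157 (A = (1/2)*314 = 157)
v(u, M) = 459 (v(u, M) = 174 + 285 = 459)
v(311, A) - 1*384172 = 459 - 1*384172 = 459 - 384172 = -383713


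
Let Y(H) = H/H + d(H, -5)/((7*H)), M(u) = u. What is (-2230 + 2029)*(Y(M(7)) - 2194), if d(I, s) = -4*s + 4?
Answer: 21594033/49 ≈ 4.4069e+5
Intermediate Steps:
d(I, s) = 4 - 4*s
Y(H) = 1 + 24/(7*H) (Y(H) = H/H + (4 - 4*(-5))/((7*H)) = 1 + (4 + 20)*(1/(7*H)) = 1 + 24*(1/(7*H)) = 1 + 24/(7*H))
(-2230 + 2029)*(Y(M(7)) - 2194) = (-2230 + 2029)*((24/7 + 7)/7 - 2194) = -201*((⅐)*(73/7) - 2194) = -201*(73/49 - 2194) = -201*(-107433/49) = 21594033/49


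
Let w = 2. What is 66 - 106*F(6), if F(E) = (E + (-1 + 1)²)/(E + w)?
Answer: -27/2 ≈ -13.500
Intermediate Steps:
F(E) = E/(2 + E) (F(E) = (E + (-1 + 1)²)/(E + 2) = (E + 0²)/(2 + E) = (E + 0)/(2 + E) = E/(2 + E))
66 - 106*F(6) = 66 - 636/(2 + 6) = 66 - 636/8 = 66 - 106*¾ = 66 - 159/2 = -27/2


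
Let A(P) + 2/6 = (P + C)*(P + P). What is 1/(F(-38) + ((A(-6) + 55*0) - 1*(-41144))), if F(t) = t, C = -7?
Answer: 3/123785 ≈ 2.4236e-5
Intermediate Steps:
A(P) = -⅓ + 2*P*(-7 + P) (A(P) = -⅓ + (P - 7)*(P + P) = -⅓ + (-7 + P)*(2*P) = -⅓ + 2*P*(-7 + P))
1/(F(-38) + ((A(-6) + 55*0) - 1*(-41144))) = 1/(-38 + (((-⅓ - 14*(-6) + 2*(-6)²) + 55*0) - 1*(-41144))) = 1/(-38 + (((-⅓ + 84 + 2*36) + 0) + 41144)) = 1/(-38 + (((-⅓ + 84 + 72) + 0) + 41144)) = 1/(-38 + ((467/3 + 0) + 41144)) = 1/(-38 + (467/3 + 41144)) = 1/(-38 + 123899/3) = 1/(123785/3) = 3/123785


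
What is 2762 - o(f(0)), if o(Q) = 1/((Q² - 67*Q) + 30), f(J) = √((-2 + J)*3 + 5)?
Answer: 14721431/5330 - 67*I/5330 ≈ 2762.0 - 0.01257*I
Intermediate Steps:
f(J) = √(-1 + 3*J) (f(J) = √((-6 + 3*J) + 5) = √(-1 + 3*J))
o(Q) = 1/(30 + Q² - 67*Q)
2762 - o(f(0)) = 2762 - 1/(30 + (√(-1 + 3*0))² - 67*√(-1 + 3*0)) = 2762 - 1/(30 + (√(-1 + 0))² - 67*√(-1 + 0)) = 2762 - 1/(30 + (√(-1))² - 67*I) = 2762 - 1/(30 + I² - 67*I) = 2762 - 1/(30 - 1 - 67*I) = 2762 - 1/(29 - 67*I) = 2762 - (29 + 67*I)/5330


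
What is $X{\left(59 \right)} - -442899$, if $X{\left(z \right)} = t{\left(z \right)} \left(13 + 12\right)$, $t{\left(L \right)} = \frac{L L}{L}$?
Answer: $444374$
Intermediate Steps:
$t{\left(L \right)} = L$ ($t{\left(L \right)} = \frac{L^{2}}{L} = L$)
$X{\left(z \right)} = 25 z$ ($X{\left(z \right)} = z \left(13 + 12\right) = z 25 = 25 z$)
$X{\left(59 \right)} - -442899 = 25 \cdot 59 - -442899 = 1475 + 442899 = 444374$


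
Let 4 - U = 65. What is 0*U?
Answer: 0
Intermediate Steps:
U = -61 (U = 4 - 1*65 = 4 - 65 = -61)
0*U = 0*(-61) = 0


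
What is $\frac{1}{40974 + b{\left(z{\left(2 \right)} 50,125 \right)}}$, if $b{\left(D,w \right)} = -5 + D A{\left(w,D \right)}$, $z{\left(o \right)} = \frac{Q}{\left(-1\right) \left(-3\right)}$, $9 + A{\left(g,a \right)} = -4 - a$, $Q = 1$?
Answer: $\frac{9}{364271} \approx 2.4707 \cdot 10^{-5}$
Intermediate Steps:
$A{\left(g,a \right)} = -13 - a$ ($A{\left(g,a \right)} = -9 - \left(4 + a\right) = -13 - a$)
$z{\left(o \right)} = \frac{1}{3}$ ($z{\left(o \right)} = 1 \frac{1}{\left(-1\right) \left(-3\right)} = 1 \cdot \frac{1}{3} = \frac{1}{3}$)
$b{\left(D,w \right)} = -5 + D \left(-13 - D\right)$
$\frac{1}{40974 + b{\left(z{\left(2 \right)} 50,125 \right)}} = \frac{1}{40974 - \left(5 + \frac{1}{3} \cdot 50 \left(13 + \frac{1}{3} \cdot 50\right)\right)} = \frac{1}{40974 - \left(5 + \frac{50 \left(13 + \frac{50}{3}\right)}{3}\right)} = \frac{1}{40974 - \left(5 + \frac{50}{3} \cdot \frac{89}{3}\right)} = \frac{1}{40974 - \frac{4495}{9}} = \frac{1}{\frac{364271}{9}} = \frac{9}{364271}$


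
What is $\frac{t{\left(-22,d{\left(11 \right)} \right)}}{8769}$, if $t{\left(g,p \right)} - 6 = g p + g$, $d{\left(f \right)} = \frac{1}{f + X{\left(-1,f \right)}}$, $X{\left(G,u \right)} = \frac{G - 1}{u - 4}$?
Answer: $- \frac{1354}{657675} \approx -0.0020588$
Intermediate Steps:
$X{\left(G,u \right)} = \frac{-1 + G}{-4 + u}$ ($X{\left(G,u \right)} = \frac{G - 1}{-4 + u} = \frac{-1 + G}{-4 + u}$)
$d{\left(f \right)} = \frac{1}{f - \frac{2}{-4 + f}}$ ($d{\left(f \right)} = \frac{1}{f + \frac{-1 - 1}{-4 + f}} = \frac{1}{f + \frac{1}{-4 + f} \left(-2\right)} = \frac{1}{f - \frac{2}{-4 + f}}$)
$t{\left(g,p \right)} = 6 + g + g p$ ($t{\left(g,p \right)} = 6 + \left(g p + g\right) = 6 + \left(g + g p\right) = 6 + g + g p$)
$\frac{t{\left(-22,d{\left(11 \right)} \right)}}{8769} = \frac{6 - 22 - 22 \frac{-4 + 11}{-2 + 11 \left(-4 + 11\right)}}{8769} = \left(6 - 22 - 22 \frac{1}{-2 + 11 \cdot 7} \cdot 7\right) \frac{1}{8769} = \left(6 - 22 - 22 \frac{1}{-2 + 77} \cdot 7\right) \frac{1}{8769} = \left(6 - 22 - 22 \cdot \frac{1}{75} \cdot 7\right) \frac{1}{8769} = \left(6 - 22 - \frac{154}{75}\right) \frac{1}{8769} = \left(- \frac{1354}{75}\right) \frac{1}{8769} = - \frac{1354}{657675}$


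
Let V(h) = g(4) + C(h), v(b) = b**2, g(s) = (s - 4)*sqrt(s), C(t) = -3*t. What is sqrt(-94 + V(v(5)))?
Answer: 13*I ≈ 13.0*I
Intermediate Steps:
g(s) = sqrt(s)*(-4 + s) (g(s) = (-4 + s)*sqrt(s) = sqrt(s)*(-4 + s))
V(h) = -3*h (V(h) = sqrt(4)*(-4 + 4) - 3*h = 2*0 - 3*h = 0 - 3*h = -3*h)
sqrt(-94 + V(v(5))) = sqrt(-94 - 3*5**2) = sqrt(-94 - 3*25) = sqrt(-94 - 75) = sqrt(-169) = 13*I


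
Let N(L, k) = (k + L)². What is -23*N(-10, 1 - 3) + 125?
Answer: -3187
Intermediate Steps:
N(L, k) = (L + k)²
-23*N(-10, 1 - 3) + 125 = -23*(-10 + (1 - 3))² + 125 = -23*(-10 - 2)² + 125 = -23*(-12)² + 125 = -23*144 + 125 = -3312 + 125 = -3187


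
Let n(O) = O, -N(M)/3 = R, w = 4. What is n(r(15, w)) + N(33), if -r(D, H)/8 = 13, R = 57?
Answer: -275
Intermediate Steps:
N(M) = -171 (N(M) = -3*57 = -171)
r(D, H) = -104 (r(D, H) = -8*13 = -104)
n(r(15, w)) + N(33) = -104 - 171 = -275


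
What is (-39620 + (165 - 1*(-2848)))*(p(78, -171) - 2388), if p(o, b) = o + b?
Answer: 90821967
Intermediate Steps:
p(o, b) = b + o
(-39620 + (165 - 1*(-2848)))*(p(78, -171) - 2388) = (-39620 + (165 - 1*(-2848)))*((-171 + 78) - 2388) = (-39620 + (165 + 2848))*(-93 - 2388) = (-39620 + 3013)*(-2481) = -36607*(-2481) = 90821967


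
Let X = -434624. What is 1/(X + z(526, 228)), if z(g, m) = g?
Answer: -1/434098 ≈ -2.3036e-6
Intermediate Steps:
1/(X + z(526, 228)) = 1/(-434624 + 526) = 1/(-434098) = -1/434098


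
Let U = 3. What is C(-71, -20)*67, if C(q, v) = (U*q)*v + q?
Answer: 280663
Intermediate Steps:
C(q, v) = q + 3*q*v (C(q, v) = (3*q)*v + q = 3*q*v + q = q + 3*q*v)
C(-71, -20)*67 = -71*(1 + 3*(-20))*67 = -71*(1 - 60)*67 = -71*(-59)*67 = 4189*67 = 280663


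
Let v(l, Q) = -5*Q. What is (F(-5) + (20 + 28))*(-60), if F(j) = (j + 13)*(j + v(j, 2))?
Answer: 4320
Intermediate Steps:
F(j) = (-10 + j)*(13 + j) (F(j) = (j + 13)*(j - 5*2) = (13 + j)*(j - 10) = (13 + j)*(-10 + j) = (-10 + j)*(13 + j))
(F(-5) + (20 + 28))*(-60) = ((-130 + (-5)² + 3*(-5)) + (20 + 28))*(-60) = ((-130 + 25 - 15) + 48)*(-60) = (-120 + 48)*(-60) = -72*(-60) = 4320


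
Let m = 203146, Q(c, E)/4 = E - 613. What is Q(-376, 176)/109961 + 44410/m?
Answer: 2264134401/11169068653 ≈ 0.20271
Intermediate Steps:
Q(c, E) = -2452 + 4*E (Q(c, E) = 4*(E - 613) = 4*(-613 + E) = -2452 + 4*E)
Q(-376, 176)/109961 + 44410/m = (-2452 + 4*176)/109961 + 44410/203146 = (-2452 + 704)*(1/109961) + 44410*(1/203146) = -1748*1/109961 + 22205/101573 = -1748/109961 + 22205/101573 = 2264134401/11169068653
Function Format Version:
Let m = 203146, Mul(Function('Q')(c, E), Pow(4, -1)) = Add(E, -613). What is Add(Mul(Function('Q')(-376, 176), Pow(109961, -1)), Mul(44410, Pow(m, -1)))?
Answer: Rational(2264134401, 11169068653) ≈ 0.20271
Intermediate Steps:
Function('Q')(c, E) = Add(-2452, Mul(4, E)) (Function('Q')(c, E) = Mul(4, Add(E, -613)) = Mul(4, Add(-613, E)) = Add(-2452, Mul(4, E)))
Add(Mul(Function('Q')(-376, 176), Pow(109961, -1)), Mul(44410, Pow(m, -1))) = Add(Mul(Add(-2452, Mul(4, 176)), Pow(109961, -1)), Mul(44410, Pow(203146, -1))) = Add(Mul(Add(-2452, 704), Rational(1, 109961)), Mul(44410, Rational(1, 203146))) = Add(Mul(-1748, Rational(1, 109961)), Rational(22205, 101573)) = Add(Rational(-1748, 109961), Rational(22205, 101573)) = Rational(2264134401, 11169068653)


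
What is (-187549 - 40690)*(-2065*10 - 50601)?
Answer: 16262256989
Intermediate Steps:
(-187549 - 40690)*(-2065*10 - 50601) = -228239*(-20650 - 50601) = -228239*(-71251) = 16262256989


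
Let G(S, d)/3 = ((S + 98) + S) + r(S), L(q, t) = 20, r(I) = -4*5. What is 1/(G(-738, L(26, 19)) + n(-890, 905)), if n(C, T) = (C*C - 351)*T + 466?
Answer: 1/716529117 ≈ 1.3956e-9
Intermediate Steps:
r(I) = -20
G(S, d) = 234 + 6*S (G(S, d) = 3*(((S + 98) + S) - 20) = 3*(((98 + S) + S) - 20) = 3*((98 + 2*S) - 20) = 3*(78 + 2*S) = 234 + 6*S)
n(C, T) = 466 + T*(-351 + C**2) (n(C, T) = (C**2 - 351)*T + 466 = (-351 + C**2)*T + 466 = T*(-351 + C**2) + 466 = 466 + T*(-351 + C**2))
1/(G(-738, L(26, 19)) + n(-890, 905)) = 1/((234 + 6*(-738)) + (466 - 351*905 + 905*(-890)**2)) = 1/((234 - 4428) + (466 - 317655 + 905*792100)) = 1/(-4194 + (466 - 317655 + 716850500)) = 1/(-4194 + 716533311) = 1/716529117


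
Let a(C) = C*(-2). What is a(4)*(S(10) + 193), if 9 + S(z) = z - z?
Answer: -1472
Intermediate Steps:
S(z) = -9 (S(z) = -9 + (z - z) = -9 + 0 = -9)
a(C) = -2*C
a(4)*(S(10) + 193) = (-2*4)*(-9 + 193) = -8*184 = -1472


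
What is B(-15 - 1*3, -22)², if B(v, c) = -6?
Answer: 36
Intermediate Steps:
B(-15 - 1*3, -22)² = (-6)² = 36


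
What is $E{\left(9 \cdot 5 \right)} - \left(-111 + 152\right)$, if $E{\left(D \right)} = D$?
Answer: $4$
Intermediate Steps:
$E{\left(9 \cdot 5 \right)} - \left(-111 + 152\right) = 9 \cdot 5 - \left(-111 + 152\right) = 45 - 41 = 4$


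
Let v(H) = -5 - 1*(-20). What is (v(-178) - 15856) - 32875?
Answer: -48716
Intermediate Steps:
v(H) = 15 (v(H) = -5 + 20 = 15)
(v(-178) - 15856) - 32875 = (15 - 15856) - 32875 = -15841 - 32875 = -48716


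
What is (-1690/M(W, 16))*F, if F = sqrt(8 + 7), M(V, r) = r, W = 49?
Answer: -845*sqrt(15)/8 ≈ -409.08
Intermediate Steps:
F = sqrt(15) ≈ 3.8730
(-1690/M(W, 16))*F = (-1690/16)*sqrt(15) = (-1690*1/16)*sqrt(15) = -845*sqrt(15)/8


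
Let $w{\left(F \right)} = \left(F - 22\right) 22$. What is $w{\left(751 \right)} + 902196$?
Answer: $918234$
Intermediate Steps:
$w{\left(F \right)} = -484 + 22 F$ ($w{\left(F \right)} = \left(-22 + F\right) 22 = -484 + 22 F$)
$w{\left(751 \right)} + 902196 = \left(-484 + 22 \cdot 751\right) + 902196 = \left(-484 + 16522\right) + 902196 = 16038 + 902196 = 918234$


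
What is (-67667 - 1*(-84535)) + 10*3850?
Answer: 55368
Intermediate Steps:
(-67667 - 1*(-84535)) + 10*3850 = (-67667 + 84535) + 38500 = 16868 + 38500 = 55368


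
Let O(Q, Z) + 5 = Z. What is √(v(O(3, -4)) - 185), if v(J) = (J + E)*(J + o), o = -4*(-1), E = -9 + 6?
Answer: 5*I*√5 ≈ 11.18*I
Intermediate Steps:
O(Q, Z) = -5 + Z
E = -3
o = 4
v(J) = (-3 + J)*(4 + J) (v(J) = (J - 3)*(J + 4) = (-3 + J)*(4 + J))
√(v(O(3, -4)) - 185) = √((-12 + (-5 - 4) + (-5 - 4)²) - 185) = √((-12 - 9 + (-9)²) - 185) = √((-12 - 9 + 81) - 185) = √(60 - 185) = √(-125) = 5*I*√5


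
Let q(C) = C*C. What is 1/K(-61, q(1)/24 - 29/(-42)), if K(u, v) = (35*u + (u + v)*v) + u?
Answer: -3136/7025031 ≈ -0.00044640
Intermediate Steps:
q(C) = C**2
K(u, v) = 36*u + v*(u + v) (K(u, v) = (35*u + v*(u + v)) + u = 36*u + v*(u + v))
1/K(-61, q(1)/24 - 29/(-42)) = 1/((1**2/24 - 29/(-42))**2 + 36*(-61) - 61*(1**2/24 - 29/(-42))) = 1/((1*(1/24) - 29*(-1/42))**2 - 2196 - 61*(1*(1/24) - 29*(-1/42))) = 1/((1/24 + 29/42)**2 - 2196 - 61*(1/24 + 29/42)) = 1/((41/56)**2 - 2196 - 61*41/56) = 1/(1681/3136 - 2196 - 2501/56) = 1/(-7025031/3136) = -3136/7025031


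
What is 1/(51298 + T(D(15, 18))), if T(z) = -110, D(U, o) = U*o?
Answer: 1/51188 ≈ 1.9536e-5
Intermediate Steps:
1/(51298 + T(D(15, 18))) = 1/(51298 - 110) = 1/51188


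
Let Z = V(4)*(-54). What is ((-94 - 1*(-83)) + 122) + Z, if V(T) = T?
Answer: -105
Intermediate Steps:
Z = -216 (Z = 4*(-54) = -216)
((-94 - 1*(-83)) + 122) + Z = ((-94 - 1*(-83)) + 122) - 216 = ((-94 + 83) + 122) - 216 = (-11 + 122) - 216 = 111 - 216 = -105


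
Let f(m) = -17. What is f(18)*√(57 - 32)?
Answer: -85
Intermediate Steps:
f(18)*√(57 - 32) = -17*√(57 - 32) = -17*√25 = -17*5 = -85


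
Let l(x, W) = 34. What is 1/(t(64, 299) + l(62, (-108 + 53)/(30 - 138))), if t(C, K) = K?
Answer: 1/333 ≈ 0.0030030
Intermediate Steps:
1/(t(64, 299) + l(62, (-108 + 53)/(30 - 138))) = 1/(299 + 34) = 1/333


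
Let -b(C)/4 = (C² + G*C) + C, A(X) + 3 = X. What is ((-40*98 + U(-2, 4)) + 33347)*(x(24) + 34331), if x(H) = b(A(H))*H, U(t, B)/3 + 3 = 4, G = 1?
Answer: -354248910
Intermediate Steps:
U(t, B) = 3 (U(t, B) = -9 + 3*4 = -9 + 12 = 3)
A(X) = -3 + X
b(C) = -8*C - 4*C² (b(C) = -4*((C² + 1*C) + C) = -4*((C² + C) + C) = -4*((C + C²) + C) = -4*(C² + 2*C) = -8*C - 4*C²)
x(H) = -4*H*(-1 + H)*(-3 + H) (x(H) = (-4*(-3 + H)*(2 + (-3 + H)))*H = (-4*(-3 + H)*(-1 + H))*H = (-4*(-1 + H)*(-3 + H))*H = -4*H*(-1 + H)*(-3 + H))
((-40*98 + U(-2, 4)) + 33347)*(x(24) + 34331) = ((-40*98 + 3) + 33347)*(-4*24*(-1 + 24)*(-3 + 24) + 34331) = ((-3920 + 3) + 33347)*(-4*24*23*21 + 34331) = (-3917 + 33347)*(-46368 + 34331) = 29430*(-12037) = -354248910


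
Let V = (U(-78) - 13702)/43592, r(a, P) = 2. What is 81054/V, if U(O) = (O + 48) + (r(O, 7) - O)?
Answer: -883326492/3413 ≈ -2.5881e+5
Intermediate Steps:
U(O) = 50 (U(O) = (O + 48) + (2 - O) = (48 + O) + (2 - O) = 50)
V = -3413/10898 (V = (50 - 13702)/43592 = -13652*1/43592 = -3413/10898 ≈ -0.31318)
81054/V = 81054/(-3413/10898) = 81054*(-10898/3413) = -883326492/3413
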